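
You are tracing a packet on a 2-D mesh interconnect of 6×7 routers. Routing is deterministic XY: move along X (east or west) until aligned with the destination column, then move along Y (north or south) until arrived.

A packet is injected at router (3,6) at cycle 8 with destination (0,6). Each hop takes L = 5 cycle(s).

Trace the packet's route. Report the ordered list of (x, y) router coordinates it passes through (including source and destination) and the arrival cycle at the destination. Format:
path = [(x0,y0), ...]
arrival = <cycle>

path = [(3,6), (2,6), (1,6), (0,6)]
arrival = 23

src (3,6)  cyc=8
W→(2,6)  cyc=13
W→(1,6)  cyc=18
W→(0,6)  cyc=23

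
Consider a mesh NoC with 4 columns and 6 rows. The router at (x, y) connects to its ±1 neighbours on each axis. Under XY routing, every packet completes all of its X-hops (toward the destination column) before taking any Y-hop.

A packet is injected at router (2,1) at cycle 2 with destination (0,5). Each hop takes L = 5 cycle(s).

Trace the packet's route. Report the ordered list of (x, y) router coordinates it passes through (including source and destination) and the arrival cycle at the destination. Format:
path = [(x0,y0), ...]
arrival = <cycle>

path = [(2,1), (1,1), (0,1), (0,2), (0,3), (0,4), (0,5)]
arrival = 32

#0 — 2,1 | c2
#1 — 1,1 | c7 | W
#2 — 0,1 | c12 | W
#3 — 0,2 | c17 | N
#4 — 0,3 | c22 | N
#5 — 0,4 | c27 | N
#6 — 0,5 | c32 | N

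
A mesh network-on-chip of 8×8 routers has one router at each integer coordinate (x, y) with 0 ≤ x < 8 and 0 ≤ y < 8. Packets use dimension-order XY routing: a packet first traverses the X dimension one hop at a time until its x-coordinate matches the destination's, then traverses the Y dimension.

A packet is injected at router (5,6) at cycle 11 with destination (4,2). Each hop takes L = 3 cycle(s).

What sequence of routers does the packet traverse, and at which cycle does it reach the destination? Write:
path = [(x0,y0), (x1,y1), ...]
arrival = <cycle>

src (5,6)  cyc=11
W→(4,6)  cyc=14
S→(4,5)  cyc=17
S→(4,4)  cyc=20
S→(4,3)  cyc=23
S→(4,2)  cyc=26

path = [(5,6), (4,6), (4,5), (4,4), (4,3), (4,2)]
arrival = 26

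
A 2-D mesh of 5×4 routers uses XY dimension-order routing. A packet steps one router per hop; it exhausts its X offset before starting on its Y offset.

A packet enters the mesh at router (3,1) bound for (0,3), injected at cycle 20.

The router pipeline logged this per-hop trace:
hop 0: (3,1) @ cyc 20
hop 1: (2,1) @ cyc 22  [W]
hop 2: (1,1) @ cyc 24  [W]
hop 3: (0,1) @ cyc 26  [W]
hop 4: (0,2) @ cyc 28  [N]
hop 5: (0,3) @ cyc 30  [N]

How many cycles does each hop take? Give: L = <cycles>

Between hops 0 and 1 the cycle counter advances 22 − 20 = 2.
One hop costs L cycles, so L = 2.

L = 2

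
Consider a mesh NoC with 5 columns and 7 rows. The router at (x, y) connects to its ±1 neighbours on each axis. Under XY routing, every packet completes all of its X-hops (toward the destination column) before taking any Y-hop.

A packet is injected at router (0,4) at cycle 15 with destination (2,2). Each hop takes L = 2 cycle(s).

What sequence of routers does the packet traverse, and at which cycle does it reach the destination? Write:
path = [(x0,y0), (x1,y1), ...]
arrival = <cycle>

hop 0: (0,4) @ cyc 15
hop 1: (1,4) @ cyc 17  [E]
hop 2: (2,4) @ cyc 19  [E]
hop 3: (2,3) @ cyc 21  [S]
hop 4: (2,2) @ cyc 23  [S]

path = [(0,4), (1,4), (2,4), (2,3), (2,2)]
arrival = 23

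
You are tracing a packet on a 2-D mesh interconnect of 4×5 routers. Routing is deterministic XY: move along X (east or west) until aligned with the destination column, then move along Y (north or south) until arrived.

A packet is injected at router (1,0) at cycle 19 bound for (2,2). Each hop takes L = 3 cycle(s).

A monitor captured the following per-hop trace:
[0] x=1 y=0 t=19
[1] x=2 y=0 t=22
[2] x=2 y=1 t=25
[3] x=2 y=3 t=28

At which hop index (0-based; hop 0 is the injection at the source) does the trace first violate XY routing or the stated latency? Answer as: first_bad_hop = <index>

first_bad_hop = 3

check 1→ d=(1,0) cyc+3: ok
check 2→ d=(0,1) cyc+3: ok
check 3→ d=(0,2) cyc+3: BAD: non-unit step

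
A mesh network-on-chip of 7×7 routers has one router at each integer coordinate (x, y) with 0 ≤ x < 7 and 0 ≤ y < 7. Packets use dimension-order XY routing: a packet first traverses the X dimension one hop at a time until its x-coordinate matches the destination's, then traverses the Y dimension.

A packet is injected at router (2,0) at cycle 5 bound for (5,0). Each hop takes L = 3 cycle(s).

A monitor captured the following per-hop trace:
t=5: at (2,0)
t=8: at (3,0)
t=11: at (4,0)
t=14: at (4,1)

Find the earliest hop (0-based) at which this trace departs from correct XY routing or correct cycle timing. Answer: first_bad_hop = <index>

first_bad_hop = 3

[1] (+1,+0) / 3c ⇒ ok
[2] (+1,+0) / 3c ⇒ ok
[3] (+0,+1) / 3c ⇒ BAD: Y-move but x=4≠5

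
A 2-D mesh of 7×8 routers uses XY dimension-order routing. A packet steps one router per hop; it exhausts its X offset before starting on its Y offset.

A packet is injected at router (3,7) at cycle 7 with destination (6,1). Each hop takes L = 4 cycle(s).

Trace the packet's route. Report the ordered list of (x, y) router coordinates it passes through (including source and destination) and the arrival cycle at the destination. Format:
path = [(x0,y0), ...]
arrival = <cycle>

#0 — 3,7 | c7
#1 — 4,7 | c11 | E
#2 — 5,7 | c15 | E
#3 — 6,7 | c19 | E
#4 — 6,6 | c23 | S
#5 — 6,5 | c27 | S
#6 — 6,4 | c31 | S
#7 — 6,3 | c35 | S
#8 — 6,2 | c39 | S
#9 — 6,1 | c43 | S

path = [(3,7), (4,7), (5,7), (6,7), (6,6), (6,5), (6,4), (6,3), (6,2), (6,1)]
arrival = 43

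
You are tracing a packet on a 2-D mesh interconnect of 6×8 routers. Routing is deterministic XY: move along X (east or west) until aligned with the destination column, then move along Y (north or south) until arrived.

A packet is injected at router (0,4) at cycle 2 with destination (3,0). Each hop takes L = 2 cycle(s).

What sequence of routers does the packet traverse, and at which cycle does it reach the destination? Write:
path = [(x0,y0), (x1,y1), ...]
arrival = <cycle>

path = [(0,4), (1,4), (2,4), (3,4), (3,3), (3,2), (3,1), (3,0)]
arrival = 16

#0 — 0,4 | c2
#1 — 1,4 | c4 | E
#2 — 2,4 | c6 | E
#3 — 3,4 | c8 | E
#4 — 3,3 | c10 | S
#5 — 3,2 | c12 | S
#6 — 3,1 | c14 | S
#7 — 3,0 | c16 | S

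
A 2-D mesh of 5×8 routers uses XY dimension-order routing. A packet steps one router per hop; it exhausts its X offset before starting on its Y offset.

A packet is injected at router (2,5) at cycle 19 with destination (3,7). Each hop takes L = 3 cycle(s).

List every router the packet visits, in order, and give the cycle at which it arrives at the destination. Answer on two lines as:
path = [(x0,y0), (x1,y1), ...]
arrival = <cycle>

  0. router=(2,5) cycle=19 (inject)
  1. router=(3,5) cycle=22 dir=E
  2. router=(3,6) cycle=25 dir=N
  3. router=(3,7) cycle=28 dir=N

path = [(2,5), (3,5), (3,6), (3,7)]
arrival = 28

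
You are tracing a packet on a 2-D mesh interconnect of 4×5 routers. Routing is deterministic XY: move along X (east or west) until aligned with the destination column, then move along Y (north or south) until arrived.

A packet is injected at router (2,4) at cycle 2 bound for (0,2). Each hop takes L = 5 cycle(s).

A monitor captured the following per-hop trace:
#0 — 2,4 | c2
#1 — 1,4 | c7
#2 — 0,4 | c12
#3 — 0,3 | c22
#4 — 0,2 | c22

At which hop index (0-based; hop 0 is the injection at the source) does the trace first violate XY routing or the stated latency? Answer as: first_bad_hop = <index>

first_bad_hop = 3

  1: Δx=-1 Δy=+0 Δt=5 [ok]
  2: Δx=-1 Δy=+0 Δt=5 [ok]
  3: Δx=+0 Δy=-1 Δt=10 [BAD: Δcyc=10≠L]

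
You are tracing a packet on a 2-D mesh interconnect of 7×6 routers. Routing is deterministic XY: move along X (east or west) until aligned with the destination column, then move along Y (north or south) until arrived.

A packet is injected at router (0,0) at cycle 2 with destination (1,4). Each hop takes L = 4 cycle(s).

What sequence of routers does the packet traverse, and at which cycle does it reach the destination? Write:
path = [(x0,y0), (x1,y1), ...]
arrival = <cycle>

t=2: at (0,0)
t=6: at (1,0) after E
t=10: at (1,1) after N
t=14: at (1,2) after N
t=18: at (1,3) after N
t=22: at (1,4) after N

path = [(0,0), (1,0), (1,1), (1,2), (1,3), (1,4)]
arrival = 22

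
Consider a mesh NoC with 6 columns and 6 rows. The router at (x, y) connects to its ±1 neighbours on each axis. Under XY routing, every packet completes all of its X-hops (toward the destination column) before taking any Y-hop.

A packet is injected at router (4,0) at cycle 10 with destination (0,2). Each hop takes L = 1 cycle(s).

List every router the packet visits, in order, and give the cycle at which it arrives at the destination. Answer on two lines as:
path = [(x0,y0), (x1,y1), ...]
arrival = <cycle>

src (4,0)  cyc=10
W→(3,0)  cyc=11
W→(2,0)  cyc=12
W→(1,0)  cyc=13
W→(0,0)  cyc=14
N→(0,1)  cyc=15
N→(0,2)  cyc=16

path = [(4,0), (3,0), (2,0), (1,0), (0,0), (0,1), (0,2)]
arrival = 16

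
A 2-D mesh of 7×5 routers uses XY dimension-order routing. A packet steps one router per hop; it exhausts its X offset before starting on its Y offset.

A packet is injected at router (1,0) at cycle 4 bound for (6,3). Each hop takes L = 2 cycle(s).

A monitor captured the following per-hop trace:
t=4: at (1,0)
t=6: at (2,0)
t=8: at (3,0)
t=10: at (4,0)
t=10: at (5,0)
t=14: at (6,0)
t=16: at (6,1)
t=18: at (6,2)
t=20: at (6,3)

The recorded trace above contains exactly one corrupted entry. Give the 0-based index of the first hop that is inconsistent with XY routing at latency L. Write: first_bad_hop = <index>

first_bad_hop = 4

hop 1: step (+1,+0), +2 cyc — ok
hop 2: step (+1,+0), +2 cyc — ok
hop 3: step (+1,+0), +2 cyc — ok
hop 4: step (+1,+0), +0 cyc — BAD: Δcyc=0≠L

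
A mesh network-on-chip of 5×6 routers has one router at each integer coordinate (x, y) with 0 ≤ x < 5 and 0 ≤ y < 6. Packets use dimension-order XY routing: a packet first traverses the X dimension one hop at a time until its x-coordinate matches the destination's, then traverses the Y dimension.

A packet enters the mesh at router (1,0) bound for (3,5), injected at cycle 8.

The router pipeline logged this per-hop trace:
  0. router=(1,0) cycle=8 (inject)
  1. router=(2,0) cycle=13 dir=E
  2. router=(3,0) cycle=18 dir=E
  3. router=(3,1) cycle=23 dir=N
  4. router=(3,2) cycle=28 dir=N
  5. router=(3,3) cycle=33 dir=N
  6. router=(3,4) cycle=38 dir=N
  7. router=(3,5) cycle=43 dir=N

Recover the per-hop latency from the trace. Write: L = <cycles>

From hop 0 (8) to hop 1 (13): +5 cycles.
One hop costs L cycles, so L = 5.

L = 5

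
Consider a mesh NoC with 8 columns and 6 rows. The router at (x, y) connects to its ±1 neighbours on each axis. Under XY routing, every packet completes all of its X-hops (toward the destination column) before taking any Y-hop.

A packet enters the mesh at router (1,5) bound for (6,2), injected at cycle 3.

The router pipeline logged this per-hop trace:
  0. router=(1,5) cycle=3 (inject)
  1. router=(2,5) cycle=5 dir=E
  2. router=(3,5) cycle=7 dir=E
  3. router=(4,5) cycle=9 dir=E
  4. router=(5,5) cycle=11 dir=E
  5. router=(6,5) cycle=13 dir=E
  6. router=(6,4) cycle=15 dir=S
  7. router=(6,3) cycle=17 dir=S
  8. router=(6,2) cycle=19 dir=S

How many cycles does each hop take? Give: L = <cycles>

cyc[1] − cyc[0] = 5 − 3 = 2.
One hop costs L cycles, so L = 2.

L = 2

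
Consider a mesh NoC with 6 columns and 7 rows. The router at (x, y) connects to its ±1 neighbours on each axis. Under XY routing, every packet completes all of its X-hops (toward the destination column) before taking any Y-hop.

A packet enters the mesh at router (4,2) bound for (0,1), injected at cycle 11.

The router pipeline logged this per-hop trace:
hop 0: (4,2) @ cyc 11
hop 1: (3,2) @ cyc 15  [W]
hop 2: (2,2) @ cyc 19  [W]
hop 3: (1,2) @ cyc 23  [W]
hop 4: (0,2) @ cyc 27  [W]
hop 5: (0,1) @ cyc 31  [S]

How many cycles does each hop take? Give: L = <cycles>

L = 4

From hop 0 (11) to hop 1 (15): +4 cycles.
Each hop adds L, hence L = 4.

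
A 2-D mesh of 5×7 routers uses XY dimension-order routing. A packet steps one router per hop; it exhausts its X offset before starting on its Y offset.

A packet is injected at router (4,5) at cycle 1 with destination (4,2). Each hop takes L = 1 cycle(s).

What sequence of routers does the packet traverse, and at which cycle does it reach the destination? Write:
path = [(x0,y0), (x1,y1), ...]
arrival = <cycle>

path = [(4,5), (4,4), (4,3), (4,2)]
arrival = 4

[0] x=4 y=5 t=1
[1] x=4 y=4 t=2 →S
[2] x=4 y=3 t=3 →S
[3] x=4 y=2 t=4 →S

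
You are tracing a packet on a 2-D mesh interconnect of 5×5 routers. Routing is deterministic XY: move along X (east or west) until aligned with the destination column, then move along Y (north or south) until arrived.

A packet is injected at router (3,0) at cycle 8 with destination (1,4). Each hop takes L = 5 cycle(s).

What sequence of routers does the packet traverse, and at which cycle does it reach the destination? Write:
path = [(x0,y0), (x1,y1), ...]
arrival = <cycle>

path = [(3,0), (2,0), (1,0), (1,1), (1,2), (1,3), (1,4)]
arrival = 38

[0] x=3 y=0 t=8
[1] x=2 y=0 t=13 →W
[2] x=1 y=0 t=18 →W
[3] x=1 y=1 t=23 →N
[4] x=1 y=2 t=28 →N
[5] x=1 y=3 t=33 →N
[6] x=1 y=4 t=38 →N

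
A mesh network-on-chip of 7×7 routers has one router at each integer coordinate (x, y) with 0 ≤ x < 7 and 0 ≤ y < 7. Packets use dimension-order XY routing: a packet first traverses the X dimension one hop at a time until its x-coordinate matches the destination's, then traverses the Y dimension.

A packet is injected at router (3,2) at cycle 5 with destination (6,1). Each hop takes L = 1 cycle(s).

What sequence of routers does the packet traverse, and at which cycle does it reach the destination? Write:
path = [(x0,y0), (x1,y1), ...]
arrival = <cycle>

[0] x=3 y=2 t=5
[1] x=4 y=2 t=6 →E
[2] x=5 y=2 t=7 →E
[3] x=6 y=2 t=8 →E
[4] x=6 y=1 t=9 →S

path = [(3,2), (4,2), (5,2), (6,2), (6,1)]
arrival = 9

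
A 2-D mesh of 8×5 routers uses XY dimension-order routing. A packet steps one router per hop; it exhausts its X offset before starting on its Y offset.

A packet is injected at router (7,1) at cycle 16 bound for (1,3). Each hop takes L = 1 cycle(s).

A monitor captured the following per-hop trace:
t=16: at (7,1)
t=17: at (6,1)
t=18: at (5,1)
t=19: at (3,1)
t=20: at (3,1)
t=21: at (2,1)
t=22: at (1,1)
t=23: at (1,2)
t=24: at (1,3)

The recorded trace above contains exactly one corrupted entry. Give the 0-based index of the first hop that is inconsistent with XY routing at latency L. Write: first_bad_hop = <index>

[1] (-1,+0) / 1c ⇒ ok
[2] (-1,+0) / 1c ⇒ ok
[3] (-2,+0) / 1c ⇒ BAD: non-unit step

first_bad_hop = 3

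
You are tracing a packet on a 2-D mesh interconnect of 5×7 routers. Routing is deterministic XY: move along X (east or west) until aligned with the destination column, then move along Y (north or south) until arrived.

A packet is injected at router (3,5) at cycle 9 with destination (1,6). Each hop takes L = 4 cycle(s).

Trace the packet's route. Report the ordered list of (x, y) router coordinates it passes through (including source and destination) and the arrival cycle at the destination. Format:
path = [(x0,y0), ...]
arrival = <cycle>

path = [(3,5), (2,5), (1,5), (1,6)]
arrival = 21

[0] x=3 y=5 t=9
[1] x=2 y=5 t=13 →W
[2] x=1 y=5 t=17 →W
[3] x=1 y=6 t=21 →N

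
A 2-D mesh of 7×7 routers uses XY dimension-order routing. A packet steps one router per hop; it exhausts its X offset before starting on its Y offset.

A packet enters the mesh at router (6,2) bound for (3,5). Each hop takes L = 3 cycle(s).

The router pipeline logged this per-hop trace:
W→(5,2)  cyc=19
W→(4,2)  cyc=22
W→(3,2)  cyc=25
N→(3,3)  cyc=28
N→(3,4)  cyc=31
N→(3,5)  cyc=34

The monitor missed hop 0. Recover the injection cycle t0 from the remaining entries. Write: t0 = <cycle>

cyc[1] = 19 and cyc[k] = t0 + k·L for every k.
So t0 = 19 − 1·3 = 16.

t0 = 16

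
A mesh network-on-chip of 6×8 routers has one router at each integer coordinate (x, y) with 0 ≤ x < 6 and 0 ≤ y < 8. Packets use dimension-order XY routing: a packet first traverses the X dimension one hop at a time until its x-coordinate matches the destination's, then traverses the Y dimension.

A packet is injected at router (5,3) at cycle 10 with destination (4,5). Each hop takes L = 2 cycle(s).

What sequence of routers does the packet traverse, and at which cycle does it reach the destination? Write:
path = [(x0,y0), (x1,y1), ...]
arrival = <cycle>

path = [(5,3), (4,3), (4,4), (4,5)]
arrival = 16

src (5,3)  cyc=10
W→(4,3)  cyc=12
N→(4,4)  cyc=14
N→(4,5)  cyc=16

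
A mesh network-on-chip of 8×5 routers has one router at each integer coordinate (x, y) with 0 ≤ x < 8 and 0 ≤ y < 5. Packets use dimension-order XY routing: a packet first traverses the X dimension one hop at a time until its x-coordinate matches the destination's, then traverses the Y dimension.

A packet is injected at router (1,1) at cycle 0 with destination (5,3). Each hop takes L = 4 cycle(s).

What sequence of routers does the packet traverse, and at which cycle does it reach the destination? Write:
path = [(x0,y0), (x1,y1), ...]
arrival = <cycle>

[0] x=1 y=1 t=0
[1] x=2 y=1 t=4 →E
[2] x=3 y=1 t=8 →E
[3] x=4 y=1 t=12 →E
[4] x=5 y=1 t=16 →E
[5] x=5 y=2 t=20 →N
[6] x=5 y=3 t=24 →N

path = [(1,1), (2,1), (3,1), (4,1), (5,1), (5,2), (5,3)]
arrival = 24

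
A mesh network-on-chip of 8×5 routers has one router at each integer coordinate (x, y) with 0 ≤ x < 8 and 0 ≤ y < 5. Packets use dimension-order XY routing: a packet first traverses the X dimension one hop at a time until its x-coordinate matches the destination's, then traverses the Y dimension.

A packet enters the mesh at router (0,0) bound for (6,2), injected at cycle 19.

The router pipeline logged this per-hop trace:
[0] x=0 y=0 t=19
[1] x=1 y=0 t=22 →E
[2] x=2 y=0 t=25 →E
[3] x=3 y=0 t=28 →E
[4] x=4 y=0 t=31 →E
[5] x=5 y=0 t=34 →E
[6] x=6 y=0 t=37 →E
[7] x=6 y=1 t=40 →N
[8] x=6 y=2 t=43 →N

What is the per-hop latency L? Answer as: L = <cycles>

Δcyc across hop 0→1: 22 − 19 = 3.
Per-hop latency L = Δcyc = 3.

L = 3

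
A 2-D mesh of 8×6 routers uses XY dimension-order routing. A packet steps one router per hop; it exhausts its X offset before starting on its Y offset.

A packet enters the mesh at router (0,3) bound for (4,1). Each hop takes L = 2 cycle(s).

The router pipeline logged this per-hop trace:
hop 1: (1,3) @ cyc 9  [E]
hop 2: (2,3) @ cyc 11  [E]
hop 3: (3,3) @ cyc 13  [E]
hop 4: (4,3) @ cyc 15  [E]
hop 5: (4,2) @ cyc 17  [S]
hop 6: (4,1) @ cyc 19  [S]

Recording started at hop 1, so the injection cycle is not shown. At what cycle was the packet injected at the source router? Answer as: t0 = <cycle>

cyc[1] = 9 and cyc[k] = t0 + k·L for every k.
Subtract one hop: t0 = 9 − 2 = 7.

t0 = 7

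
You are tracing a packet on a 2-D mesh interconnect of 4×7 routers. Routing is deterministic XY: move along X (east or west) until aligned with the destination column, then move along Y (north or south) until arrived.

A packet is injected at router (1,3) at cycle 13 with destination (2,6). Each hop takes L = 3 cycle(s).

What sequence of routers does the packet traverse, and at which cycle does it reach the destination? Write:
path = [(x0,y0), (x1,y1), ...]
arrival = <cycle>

t=13: at (1,3)
t=16: at (2,3) after E
t=19: at (2,4) after N
t=22: at (2,5) after N
t=25: at (2,6) after N

path = [(1,3), (2,3), (2,4), (2,5), (2,6)]
arrival = 25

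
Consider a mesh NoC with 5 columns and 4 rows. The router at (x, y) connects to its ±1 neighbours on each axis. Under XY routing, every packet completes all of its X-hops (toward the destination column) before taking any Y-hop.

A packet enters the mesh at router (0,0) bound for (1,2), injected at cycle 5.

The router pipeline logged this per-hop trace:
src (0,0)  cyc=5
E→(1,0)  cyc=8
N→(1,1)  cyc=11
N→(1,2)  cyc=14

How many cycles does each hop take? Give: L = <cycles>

Δcyc across hop 0→1: 8 − 5 = 3.
Per-hop latency L = Δcyc = 3.

L = 3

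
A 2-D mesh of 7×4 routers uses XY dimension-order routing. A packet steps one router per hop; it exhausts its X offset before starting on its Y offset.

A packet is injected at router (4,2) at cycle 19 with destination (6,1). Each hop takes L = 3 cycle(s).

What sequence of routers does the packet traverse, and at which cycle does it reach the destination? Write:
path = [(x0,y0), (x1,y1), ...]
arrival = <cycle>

[0] x=4 y=2 t=19
[1] x=5 y=2 t=22 →E
[2] x=6 y=2 t=25 →E
[3] x=6 y=1 t=28 →S

path = [(4,2), (5,2), (6,2), (6,1)]
arrival = 28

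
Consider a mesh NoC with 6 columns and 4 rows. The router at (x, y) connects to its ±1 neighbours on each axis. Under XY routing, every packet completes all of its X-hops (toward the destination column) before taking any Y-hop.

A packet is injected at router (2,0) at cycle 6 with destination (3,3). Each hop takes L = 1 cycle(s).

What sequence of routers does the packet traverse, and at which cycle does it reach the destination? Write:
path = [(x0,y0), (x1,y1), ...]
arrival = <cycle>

path = [(2,0), (3,0), (3,1), (3,2), (3,3)]
arrival = 10

#0 — 2,0 | c6
#1 — 3,0 | c7 | E
#2 — 3,1 | c8 | N
#3 — 3,2 | c9 | N
#4 — 3,3 | c10 | N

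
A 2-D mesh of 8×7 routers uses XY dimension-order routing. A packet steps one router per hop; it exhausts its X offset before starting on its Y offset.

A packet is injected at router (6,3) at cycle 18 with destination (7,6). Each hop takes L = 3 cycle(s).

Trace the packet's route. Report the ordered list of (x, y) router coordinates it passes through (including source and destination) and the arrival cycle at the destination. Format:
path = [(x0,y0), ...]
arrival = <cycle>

path = [(6,3), (7,3), (7,4), (7,5), (7,6)]
arrival = 30

  0. router=(6,3) cycle=18 (inject)
  1. router=(7,3) cycle=21 dir=E
  2. router=(7,4) cycle=24 dir=N
  3. router=(7,5) cycle=27 dir=N
  4. router=(7,6) cycle=30 dir=N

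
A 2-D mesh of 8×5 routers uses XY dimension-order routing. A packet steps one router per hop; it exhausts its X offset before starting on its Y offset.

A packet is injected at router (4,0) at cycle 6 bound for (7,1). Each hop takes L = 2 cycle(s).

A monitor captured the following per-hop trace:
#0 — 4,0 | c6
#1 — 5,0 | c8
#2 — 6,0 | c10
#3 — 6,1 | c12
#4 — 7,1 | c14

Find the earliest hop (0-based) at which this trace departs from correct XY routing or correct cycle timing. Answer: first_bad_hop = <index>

first_bad_hop = 3

  1: Δx=+1 Δy=+0 Δt=2 [ok]
  2: Δx=+1 Δy=+0 Δt=2 [ok]
  3: Δx=+0 Δy=+1 Δt=2 [BAD: Y-move but x=6≠7]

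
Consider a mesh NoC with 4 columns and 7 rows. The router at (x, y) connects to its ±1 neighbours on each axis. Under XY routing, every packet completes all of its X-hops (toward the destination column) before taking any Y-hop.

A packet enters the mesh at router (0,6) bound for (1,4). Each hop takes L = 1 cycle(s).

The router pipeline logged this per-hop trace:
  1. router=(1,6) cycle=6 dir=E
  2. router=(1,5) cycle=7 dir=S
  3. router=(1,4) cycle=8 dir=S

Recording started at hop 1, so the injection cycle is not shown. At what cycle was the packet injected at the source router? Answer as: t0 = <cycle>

Hop 1 reached at cycle 6; hop k is at t0 + k·L.
t0 = cyc[1] − L = 6 − 1 = 5.

t0 = 5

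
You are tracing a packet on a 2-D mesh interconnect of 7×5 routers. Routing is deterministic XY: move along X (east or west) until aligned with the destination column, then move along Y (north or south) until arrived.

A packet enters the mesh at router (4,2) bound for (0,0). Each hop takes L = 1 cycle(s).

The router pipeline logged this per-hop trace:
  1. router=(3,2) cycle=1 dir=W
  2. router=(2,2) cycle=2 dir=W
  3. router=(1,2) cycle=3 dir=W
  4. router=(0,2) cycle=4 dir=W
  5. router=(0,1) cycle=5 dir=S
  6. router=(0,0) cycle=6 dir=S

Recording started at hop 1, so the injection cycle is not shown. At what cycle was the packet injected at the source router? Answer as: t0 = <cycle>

At hop 1 the cycle is 1; in general cyc_k = t0 + kL.
So t0 = 1 − 1·1 = 0.

t0 = 0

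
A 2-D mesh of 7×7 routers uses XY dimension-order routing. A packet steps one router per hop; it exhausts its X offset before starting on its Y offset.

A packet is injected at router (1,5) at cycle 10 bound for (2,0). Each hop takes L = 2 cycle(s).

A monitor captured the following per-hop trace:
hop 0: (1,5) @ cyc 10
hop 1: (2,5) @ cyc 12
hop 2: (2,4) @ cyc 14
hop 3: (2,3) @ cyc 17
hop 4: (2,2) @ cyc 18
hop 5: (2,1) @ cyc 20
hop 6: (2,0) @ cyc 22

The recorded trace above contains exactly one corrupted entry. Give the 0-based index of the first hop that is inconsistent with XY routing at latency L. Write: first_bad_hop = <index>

  1: Δx=+1 Δy=+0 Δt=2 [ok]
  2: Δx=+0 Δy=-1 Δt=2 [ok]
  3: Δx=+0 Δy=-1 Δt=3 [BAD: Δcyc=3≠L]

first_bad_hop = 3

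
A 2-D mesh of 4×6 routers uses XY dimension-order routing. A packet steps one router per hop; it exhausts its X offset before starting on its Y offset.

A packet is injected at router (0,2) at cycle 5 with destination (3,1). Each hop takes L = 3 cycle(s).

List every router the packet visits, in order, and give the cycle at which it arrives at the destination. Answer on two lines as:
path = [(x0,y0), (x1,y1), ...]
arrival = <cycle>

path = [(0,2), (1,2), (2,2), (3,2), (3,1)]
arrival = 17

#0 — 0,2 | c5
#1 — 1,2 | c8 | E
#2 — 2,2 | c11 | E
#3 — 3,2 | c14 | E
#4 — 3,1 | c17 | S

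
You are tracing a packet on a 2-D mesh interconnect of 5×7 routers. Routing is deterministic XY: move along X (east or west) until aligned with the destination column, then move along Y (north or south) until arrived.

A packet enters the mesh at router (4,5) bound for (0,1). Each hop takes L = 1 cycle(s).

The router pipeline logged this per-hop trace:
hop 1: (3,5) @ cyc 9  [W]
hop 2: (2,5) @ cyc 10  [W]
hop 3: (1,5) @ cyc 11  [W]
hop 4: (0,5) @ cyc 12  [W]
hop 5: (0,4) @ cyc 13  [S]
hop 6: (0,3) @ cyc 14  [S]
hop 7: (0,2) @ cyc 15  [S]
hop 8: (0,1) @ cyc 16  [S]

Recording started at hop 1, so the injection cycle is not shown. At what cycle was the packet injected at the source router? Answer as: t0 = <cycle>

Hop 1 reached at cycle 9; hop k is at t0 + k·L.
Therefore t0 = 9 − L = 8.

t0 = 8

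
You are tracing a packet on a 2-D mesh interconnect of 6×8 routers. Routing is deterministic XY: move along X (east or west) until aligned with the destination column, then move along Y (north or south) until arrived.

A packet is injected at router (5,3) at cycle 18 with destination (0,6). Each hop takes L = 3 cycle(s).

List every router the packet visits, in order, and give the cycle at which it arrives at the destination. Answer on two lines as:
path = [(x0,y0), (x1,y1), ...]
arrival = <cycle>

  0. router=(5,3) cycle=18 (inject)
  1. router=(4,3) cycle=21 dir=W
  2. router=(3,3) cycle=24 dir=W
  3. router=(2,3) cycle=27 dir=W
  4. router=(1,3) cycle=30 dir=W
  5. router=(0,3) cycle=33 dir=W
  6. router=(0,4) cycle=36 dir=N
  7. router=(0,5) cycle=39 dir=N
  8. router=(0,6) cycle=42 dir=N

path = [(5,3), (4,3), (3,3), (2,3), (1,3), (0,3), (0,4), (0,5), (0,6)]
arrival = 42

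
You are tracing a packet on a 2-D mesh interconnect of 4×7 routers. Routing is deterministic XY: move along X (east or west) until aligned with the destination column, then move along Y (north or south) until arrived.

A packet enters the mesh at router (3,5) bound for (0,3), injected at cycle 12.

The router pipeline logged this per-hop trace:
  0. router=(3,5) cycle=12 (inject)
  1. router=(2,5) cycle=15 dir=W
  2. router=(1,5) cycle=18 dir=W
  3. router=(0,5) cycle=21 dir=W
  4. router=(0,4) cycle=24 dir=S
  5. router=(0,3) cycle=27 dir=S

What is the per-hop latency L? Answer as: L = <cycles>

L = 3

From hop 0 (12) to hop 1 (15): +3 cycles.
That increment is L by definition: L = 3.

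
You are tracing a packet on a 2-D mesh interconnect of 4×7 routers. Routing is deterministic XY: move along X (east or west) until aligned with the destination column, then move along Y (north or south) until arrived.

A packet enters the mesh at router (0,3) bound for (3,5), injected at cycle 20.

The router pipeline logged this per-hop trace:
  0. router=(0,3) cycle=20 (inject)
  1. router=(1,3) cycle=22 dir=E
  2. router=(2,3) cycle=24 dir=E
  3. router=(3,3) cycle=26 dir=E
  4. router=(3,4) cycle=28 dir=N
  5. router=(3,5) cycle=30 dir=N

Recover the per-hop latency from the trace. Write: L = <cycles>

L = 2

From hop 0 (20) to hop 1 (22): +2 cycles.
Per-hop latency L = Δcyc = 2.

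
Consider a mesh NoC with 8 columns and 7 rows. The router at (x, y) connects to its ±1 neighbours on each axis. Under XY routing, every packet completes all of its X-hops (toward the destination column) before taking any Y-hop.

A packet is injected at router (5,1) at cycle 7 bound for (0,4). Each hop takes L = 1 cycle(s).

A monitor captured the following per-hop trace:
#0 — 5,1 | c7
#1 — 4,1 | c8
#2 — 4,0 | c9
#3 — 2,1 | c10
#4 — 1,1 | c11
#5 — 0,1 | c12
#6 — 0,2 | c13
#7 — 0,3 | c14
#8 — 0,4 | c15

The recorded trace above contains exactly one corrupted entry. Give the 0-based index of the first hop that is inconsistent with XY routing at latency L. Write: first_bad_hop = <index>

first_bad_hop = 2

hop 1: step (-1,+0), +1 cyc — ok
hop 2: step (+0,-1), +1 cyc — BAD: Y-move but x=4≠0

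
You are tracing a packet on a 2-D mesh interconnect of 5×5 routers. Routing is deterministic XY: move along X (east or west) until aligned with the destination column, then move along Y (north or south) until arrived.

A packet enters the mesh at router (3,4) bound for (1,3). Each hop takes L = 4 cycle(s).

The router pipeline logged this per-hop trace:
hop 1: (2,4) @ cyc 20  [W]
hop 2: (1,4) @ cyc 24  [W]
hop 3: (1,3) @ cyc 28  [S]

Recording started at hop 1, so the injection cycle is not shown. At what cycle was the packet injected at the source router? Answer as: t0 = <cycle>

t0 = 16

At hop 1 the cycle is 20; in general cyc_k = t0 + kL.
So t0 = 20 − 1·4 = 16.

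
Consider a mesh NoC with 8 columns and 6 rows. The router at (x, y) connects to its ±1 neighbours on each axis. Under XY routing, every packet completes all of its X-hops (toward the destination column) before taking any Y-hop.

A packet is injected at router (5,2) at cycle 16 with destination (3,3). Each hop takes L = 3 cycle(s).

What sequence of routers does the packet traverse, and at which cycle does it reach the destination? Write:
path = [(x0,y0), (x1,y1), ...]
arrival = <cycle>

path = [(5,2), (4,2), (3,2), (3,3)]
arrival = 25

  0. router=(5,2) cycle=16 (inject)
  1. router=(4,2) cycle=19 dir=W
  2. router=(3,2) cycle=22 dir=W
  3. router=(3,3) cycle=25 dir=N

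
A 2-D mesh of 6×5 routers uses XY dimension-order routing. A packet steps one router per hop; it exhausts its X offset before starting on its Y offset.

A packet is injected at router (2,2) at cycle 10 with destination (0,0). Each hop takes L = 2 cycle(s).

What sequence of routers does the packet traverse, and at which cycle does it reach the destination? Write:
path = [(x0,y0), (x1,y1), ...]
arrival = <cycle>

  0. router=(2,2) cycle=10 (inject)
  1. router=(1,2) cycle=12 dir=W
  2. router=(0,2) cycle=14 dir=W
  3. router=(0,1) cycle=16 dir=S
  4. router=(0,0) cycle=18 dir=S

path = [(2,2), (1,2), (0,2), (0,1), (0,0)]
arrival = 18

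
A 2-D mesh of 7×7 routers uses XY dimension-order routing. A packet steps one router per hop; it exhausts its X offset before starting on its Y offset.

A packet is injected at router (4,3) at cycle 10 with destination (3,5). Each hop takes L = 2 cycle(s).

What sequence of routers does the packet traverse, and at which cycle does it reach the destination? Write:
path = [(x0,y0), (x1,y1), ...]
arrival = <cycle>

path = [(4,3), (3,3), (3,4), (3,5)]
arrival = 16

t=10: at (4,3)
t=12: at (3,3) after W
t=14: at (3,4) after N
t=16: at (3,5) after N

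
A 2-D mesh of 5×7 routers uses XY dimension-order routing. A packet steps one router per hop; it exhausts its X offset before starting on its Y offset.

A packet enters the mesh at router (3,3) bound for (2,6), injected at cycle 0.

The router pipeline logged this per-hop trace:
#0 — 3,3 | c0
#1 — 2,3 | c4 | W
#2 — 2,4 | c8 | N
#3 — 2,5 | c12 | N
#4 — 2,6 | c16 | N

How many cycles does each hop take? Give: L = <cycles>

Δcyc across hop 0→1: 4 − 0 = 4.
One hop costs L cycles, so L = 4.

L = 4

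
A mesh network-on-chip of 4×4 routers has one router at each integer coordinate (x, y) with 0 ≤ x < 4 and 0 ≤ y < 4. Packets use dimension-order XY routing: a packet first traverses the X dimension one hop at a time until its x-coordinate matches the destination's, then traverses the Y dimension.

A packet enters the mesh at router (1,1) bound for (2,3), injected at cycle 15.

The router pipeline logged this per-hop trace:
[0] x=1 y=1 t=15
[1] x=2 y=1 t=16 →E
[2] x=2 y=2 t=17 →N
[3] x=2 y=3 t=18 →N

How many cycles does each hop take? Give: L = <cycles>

From hop 0 (15) to hop 1 (16): +1 cycles.
Each hop adds L, hence L = 1.

L = 1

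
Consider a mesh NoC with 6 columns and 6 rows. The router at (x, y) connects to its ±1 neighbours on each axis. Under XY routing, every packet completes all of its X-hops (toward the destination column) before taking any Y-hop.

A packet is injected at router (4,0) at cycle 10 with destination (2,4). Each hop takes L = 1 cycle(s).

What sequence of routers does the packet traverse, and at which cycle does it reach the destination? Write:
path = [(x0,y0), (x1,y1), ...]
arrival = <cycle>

#0 — 4,0 | c10
#1 — 3,0 | c11 | W
#2 — 2,0 | c12 | W
#3 — 2,1 | c13 | N
#4 — 2,2 | c14 | N
#5 — 2,3 | c15 | N
#6 — 2,4 | c16 | N

path = [(4,0), (3,0), (2,0), (2,1), (2,2), (2,3), (2,4)]
arrival = 16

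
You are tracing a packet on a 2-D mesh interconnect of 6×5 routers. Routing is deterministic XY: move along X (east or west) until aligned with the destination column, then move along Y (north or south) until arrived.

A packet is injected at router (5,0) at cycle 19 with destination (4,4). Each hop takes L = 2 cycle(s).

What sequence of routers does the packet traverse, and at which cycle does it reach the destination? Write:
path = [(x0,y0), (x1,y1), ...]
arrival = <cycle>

src (5,0)  cyc=19
W→(4,0)  cyc=21
N→(4,1)  cyc=23
N→(4,2)  cyc=25
N→(4,3)  cyc=27
N→(4,4)  cyc=29

path = [(5,0), (4,0), (4,1), (4,2), (4,3), (4,4)]
arrival = 29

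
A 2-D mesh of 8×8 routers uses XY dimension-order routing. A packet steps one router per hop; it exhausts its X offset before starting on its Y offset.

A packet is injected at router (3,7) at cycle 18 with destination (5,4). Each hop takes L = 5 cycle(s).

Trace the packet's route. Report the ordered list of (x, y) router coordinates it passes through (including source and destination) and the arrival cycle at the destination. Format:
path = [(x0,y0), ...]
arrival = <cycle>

#0 — 3,7 | c18
#1 — 4,7 | c23 | E
#2 — 5,7 | c28 | E
#3 — 5,6 | c33 | S
#4 — 5,5 | c38 | S
#5 — 5,4 | c43 | S

path = [(3,7), (4,7), (5,7), (5,6), (5,5), (5,4)]
arrival = 43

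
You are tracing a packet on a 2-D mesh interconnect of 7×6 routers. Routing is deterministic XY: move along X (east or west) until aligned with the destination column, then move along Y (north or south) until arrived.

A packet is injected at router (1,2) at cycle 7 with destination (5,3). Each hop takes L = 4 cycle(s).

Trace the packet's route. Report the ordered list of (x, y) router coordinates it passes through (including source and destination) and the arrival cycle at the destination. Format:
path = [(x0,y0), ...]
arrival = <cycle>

path = [(1,2), (2,2), (3,2), (4,2), (5,2), (5,3)]
arrival = 27

  0. router=(1,2) cycle=7 (inject)
  1. router=(2,2) cycle=11 dir=E
  2. router=(3,2) cycle=15 dir=E
  3. router=(4,2) cycle=19 dir=E
  4. router=(5,2) cycle=23 dir=E
  5. router=(5,3) cycle=27 dir=N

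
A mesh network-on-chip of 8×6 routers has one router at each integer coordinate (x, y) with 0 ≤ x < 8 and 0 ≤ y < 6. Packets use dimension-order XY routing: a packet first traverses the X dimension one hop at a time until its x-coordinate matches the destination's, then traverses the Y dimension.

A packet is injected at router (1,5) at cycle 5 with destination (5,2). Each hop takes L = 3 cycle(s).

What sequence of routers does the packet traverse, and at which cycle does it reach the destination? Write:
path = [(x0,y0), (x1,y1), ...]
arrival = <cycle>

path = [(1,5), (2,5), (3,5), (4,5), (5,5), (5,4), (5,3), (5,2)]
arrival = 26

  0. router=(1,5) cycle=5 (inject)
  1. router=(2,5) cycle=8 dir=E
  2. router=(3,5) cycle=11 dir=E
  3. router=(4,5) cycle=14 dir=E
  4. router=(5,5) cycle=17 dir=E
  5. router=(5,4) cycle=20 dir=S
  6. router=(5,3) cycle=23 dir=S
  7. router=(5,2) cycle=26 dir=S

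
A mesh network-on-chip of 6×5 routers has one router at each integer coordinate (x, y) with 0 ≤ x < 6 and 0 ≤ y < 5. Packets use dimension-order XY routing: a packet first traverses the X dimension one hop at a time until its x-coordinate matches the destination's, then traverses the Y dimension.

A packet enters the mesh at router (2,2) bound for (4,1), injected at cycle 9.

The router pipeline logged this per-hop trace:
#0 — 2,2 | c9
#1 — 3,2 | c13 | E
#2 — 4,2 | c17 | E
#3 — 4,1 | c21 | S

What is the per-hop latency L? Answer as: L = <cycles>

Δcyc across hop 0→1: 13 − 9 = 4.
Per-hop latency L = Δcyc = 4.

L = 4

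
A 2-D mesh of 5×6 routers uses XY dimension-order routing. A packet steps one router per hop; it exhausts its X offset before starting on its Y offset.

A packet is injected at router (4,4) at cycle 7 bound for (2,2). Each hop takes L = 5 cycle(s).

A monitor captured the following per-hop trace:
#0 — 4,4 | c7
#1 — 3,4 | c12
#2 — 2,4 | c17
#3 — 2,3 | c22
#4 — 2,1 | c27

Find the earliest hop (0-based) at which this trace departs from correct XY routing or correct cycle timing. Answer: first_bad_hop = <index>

  1: Δx=-1 Δy=+0 Δt=5 [ok]
  2: Δx=-1 Δy=+0 Δt=5 [ok]
  3: Δx=+0 Δy=-1 Δt=5 [ok]
  4: Δx=+0 Δy=-2 Δt=5 [BAD: non-unit step]

first_bad_hop = 4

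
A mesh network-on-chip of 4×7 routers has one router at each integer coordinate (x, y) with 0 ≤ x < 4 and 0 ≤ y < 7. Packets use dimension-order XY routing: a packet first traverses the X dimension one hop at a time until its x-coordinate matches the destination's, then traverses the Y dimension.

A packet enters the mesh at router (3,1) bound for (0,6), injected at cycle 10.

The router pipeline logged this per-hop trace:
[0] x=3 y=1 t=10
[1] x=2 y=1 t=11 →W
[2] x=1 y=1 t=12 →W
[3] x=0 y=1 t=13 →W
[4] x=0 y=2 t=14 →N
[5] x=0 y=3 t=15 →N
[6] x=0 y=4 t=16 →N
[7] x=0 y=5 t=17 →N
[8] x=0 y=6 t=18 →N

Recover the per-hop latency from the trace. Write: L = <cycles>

cyc[1] − cyc[0] = 11 − 10 = 1.
Per-hop latency L = Δcyc = 1.

L = 1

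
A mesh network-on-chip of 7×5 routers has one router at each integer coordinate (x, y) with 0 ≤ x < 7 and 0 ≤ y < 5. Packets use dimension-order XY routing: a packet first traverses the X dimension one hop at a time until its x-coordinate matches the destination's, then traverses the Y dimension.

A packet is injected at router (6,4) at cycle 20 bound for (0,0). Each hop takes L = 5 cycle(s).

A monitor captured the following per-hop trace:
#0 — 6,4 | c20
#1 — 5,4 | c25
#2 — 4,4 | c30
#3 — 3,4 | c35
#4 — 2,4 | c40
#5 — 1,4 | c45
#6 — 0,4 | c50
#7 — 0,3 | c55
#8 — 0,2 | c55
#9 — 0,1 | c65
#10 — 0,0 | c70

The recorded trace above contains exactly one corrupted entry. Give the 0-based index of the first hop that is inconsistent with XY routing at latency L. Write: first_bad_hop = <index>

first_bad_hop = 8

hop 1: step (-1,+0), +5 cyc — ok
hop 2: step (-1,+0), +5 cyc — ok
hop 3: step (-1,+0), +5 cyc — ok
hop 4: step (-1,+0), +5 cyc — ok
hop 5: step (-1,+0), +5 cyc — ok
hop 6: step (-1,+0), +5 cyc — ok
hop 7: step (+0,-1), +5 cyc — ok
hop 8: step (+0,-1), +0 cyc — BAD: Δcyc=0≠L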